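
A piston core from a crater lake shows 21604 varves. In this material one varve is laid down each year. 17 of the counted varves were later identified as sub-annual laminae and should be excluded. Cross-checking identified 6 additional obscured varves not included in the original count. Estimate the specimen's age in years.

21593 yr

Correcting the raw count gives 21604 − 17 + 6 = 21593 true varves.
At one varve per year, that is 21593 years.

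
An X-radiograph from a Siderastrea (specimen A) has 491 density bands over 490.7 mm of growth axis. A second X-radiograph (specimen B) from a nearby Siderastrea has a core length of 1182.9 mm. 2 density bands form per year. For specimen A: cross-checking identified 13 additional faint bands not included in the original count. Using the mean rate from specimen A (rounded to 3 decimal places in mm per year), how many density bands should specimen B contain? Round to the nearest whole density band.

1215 density bands

Specimen A: after corrections the count is 491 + 13 = 504 density bands.
Specimen A: with 2 density bands per year, 504 / 2 = 252 years.
A: Extension rate ≈ 490.7 / 252 = 1.947 mm per year.
B spans 1182.9 / 1.947 = 607.55 years; at 2 density bands per year that is 607.55 × 2 ≈ 1215 density bands.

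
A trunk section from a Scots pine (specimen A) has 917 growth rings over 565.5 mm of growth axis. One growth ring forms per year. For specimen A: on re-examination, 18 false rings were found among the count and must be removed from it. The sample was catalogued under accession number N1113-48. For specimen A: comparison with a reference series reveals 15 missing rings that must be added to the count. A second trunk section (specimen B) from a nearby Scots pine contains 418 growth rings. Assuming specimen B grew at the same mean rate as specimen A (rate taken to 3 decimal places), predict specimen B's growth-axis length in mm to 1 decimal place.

Specimen A: after corrections the count is 917 − 18 + 15 = 914 growth rings.
A: Mean rate = 565.5 mm / 914 years ≈ 0.619 mm/year.
For B, 0.619 mm/year × 418 years = 258.7 mm.

258.7 mm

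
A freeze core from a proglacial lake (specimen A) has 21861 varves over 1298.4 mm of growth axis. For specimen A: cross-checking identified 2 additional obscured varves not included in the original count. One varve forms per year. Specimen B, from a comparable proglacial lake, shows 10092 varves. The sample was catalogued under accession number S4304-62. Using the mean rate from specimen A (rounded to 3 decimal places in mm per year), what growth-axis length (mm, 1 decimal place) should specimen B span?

595.4 mm

Specimen A: adjusted count: 21861 + 2 = 21863 varves.
A: 1298.4 mm over 21863 years gives 1298.4 / 21863 ≈ 0.059 mm/year.
B's length ≈ 0.059 × 10092 = 595.4 mm.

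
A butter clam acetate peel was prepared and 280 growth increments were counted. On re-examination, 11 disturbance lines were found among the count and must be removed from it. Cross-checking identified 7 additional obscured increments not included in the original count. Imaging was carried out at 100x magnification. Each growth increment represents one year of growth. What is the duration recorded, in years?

276 yr

After corrections the count is 280 − 11 + 7 = 276 growth increments.
One growth increment per year makes the duration 276 years.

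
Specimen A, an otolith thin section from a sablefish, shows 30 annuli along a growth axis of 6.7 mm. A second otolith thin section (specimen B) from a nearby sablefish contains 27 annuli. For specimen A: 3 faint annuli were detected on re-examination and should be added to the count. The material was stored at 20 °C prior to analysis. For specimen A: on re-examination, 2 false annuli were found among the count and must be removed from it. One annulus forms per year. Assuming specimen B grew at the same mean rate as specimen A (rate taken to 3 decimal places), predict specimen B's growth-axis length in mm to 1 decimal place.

5.8 mm

Specimen A: true annulus count = 30 − 2 + 3 = 31.
A: Mean rate = 6.7 mm / 31 years ≈ 0.216 mm/year.
Length of B = 0.216 × 27 = 5.8 mm.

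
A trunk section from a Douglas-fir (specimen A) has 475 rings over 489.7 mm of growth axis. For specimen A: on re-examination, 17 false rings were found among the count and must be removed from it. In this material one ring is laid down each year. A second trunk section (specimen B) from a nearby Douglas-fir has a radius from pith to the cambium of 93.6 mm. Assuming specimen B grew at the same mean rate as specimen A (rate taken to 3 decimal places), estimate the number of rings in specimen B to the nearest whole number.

88 rings

Specimen A: adjusted count: 475 − 17 = 458 rings.
A: Extension rate ≈ 489.7 / 458 = 1.069 mm/year.
For B, 93.6 / 1.069 = 87.56 years ≈ 88 rings.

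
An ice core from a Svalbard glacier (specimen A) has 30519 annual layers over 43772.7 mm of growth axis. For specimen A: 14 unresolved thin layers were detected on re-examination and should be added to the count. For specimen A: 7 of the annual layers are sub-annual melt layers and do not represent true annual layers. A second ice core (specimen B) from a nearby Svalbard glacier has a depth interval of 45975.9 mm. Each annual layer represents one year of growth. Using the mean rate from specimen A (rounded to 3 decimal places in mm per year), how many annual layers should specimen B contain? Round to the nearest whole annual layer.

Specimen A: after corrections the count is 30519 − 7 + 14 = 30526 annual layers.
A: Extension rate ≈ 43772.7 / 30526 = 1.434 mm/yr.
B spans 45975.9 / 1.434 = 32061.30 years ≈ 32061 annual layers.

32061 annual layers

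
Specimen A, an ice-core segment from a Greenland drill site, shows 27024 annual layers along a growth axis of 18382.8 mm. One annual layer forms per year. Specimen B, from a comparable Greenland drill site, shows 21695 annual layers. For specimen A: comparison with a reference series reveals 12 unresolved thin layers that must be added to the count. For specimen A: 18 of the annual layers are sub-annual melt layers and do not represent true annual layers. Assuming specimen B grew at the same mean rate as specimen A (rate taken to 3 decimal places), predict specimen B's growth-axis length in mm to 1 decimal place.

14752.6 mm

Specimen A: adjusted count: 27024 − 18 + 12 = 27018 annual layers.
A: Mean rate = 18382.8 mm / 27018 years ≈ 0.680 mm per year.
For B, 0.680 mm/year × 21695 years = 14752.6 mm.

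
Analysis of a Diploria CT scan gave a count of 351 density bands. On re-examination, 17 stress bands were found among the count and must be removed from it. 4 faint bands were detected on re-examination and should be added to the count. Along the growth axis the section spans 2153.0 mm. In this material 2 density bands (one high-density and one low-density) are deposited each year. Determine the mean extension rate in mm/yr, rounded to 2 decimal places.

12.74 mm/yr

After corrections the count is 351 − 17 + 4 = 338 density bands.
Dividing by 2 density bands per year: 338 / 2 = 169 years.
2153.0 mm over 169 years gives 2153.0 / 169 ≈ 12.74 mm/yr.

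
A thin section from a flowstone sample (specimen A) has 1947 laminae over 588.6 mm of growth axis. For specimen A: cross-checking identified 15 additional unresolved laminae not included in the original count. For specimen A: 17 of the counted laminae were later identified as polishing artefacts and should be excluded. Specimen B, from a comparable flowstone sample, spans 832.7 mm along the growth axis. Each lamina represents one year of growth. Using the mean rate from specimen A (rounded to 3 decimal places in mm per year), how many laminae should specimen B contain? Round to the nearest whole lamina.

Specimen A: adjusted count: 1947 − 17 + 15 = 1945 laminae.
A: Mean rate = 588.6 mm / 1945 years ≈ 0.303 mm/year.
For B, 832.7 / 0.303 = 2748.18 years ≈ 2748 laminae.

2748 laminae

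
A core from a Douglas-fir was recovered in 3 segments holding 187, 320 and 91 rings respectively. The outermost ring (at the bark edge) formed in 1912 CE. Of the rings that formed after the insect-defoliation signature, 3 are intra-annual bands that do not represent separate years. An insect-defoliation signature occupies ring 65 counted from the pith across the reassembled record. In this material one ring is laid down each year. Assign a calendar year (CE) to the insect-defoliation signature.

Total rings = 187 + 320 + 91 = 598.
598 − 65 = 533 rings lie beyond the insect-defoliation signature toward the bark edge.
533 − 3 false = 530 true rings after the insect-defoliation signature.
The ring at the bark edge is 1912 CE, so the insect-defoliation signature dates to 1912 − 530 = 1382 CE.

1382 CE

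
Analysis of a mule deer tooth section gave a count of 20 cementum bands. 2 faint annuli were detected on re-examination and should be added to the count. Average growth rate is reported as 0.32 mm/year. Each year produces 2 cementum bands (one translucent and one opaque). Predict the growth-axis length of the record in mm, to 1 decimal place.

3.5 mm

Correcting the raw count gives 20 + 2 = 22 true cementum bands.
22 cementum bands at 2 per year is 22 / 2 = 11 years.
Predicted length = 0.32 mm/year × 11 years = 3.5 mm.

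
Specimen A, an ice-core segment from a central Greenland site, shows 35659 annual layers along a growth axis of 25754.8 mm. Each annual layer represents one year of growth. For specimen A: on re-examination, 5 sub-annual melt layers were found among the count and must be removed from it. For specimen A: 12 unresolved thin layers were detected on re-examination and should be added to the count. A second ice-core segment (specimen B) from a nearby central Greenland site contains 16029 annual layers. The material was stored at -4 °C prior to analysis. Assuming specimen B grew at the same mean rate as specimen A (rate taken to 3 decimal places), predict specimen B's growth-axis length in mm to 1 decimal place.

11572.9 mm

Specimen A: adjusted count: 35659 − 5 + 12 = 35666 annual layers.
A: Mean rate = 25754.8 mm / 35666 years ≈ 0.722 mm/yr.
For B, 0.722 mm/year × 16029 years = 11572.9 mm.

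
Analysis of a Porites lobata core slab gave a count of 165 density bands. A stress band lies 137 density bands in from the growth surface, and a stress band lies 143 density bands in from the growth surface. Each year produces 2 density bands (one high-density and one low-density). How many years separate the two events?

143 − 137 = 6 density bands lie between the two events.
With 2 density bands per year, 6 / 2 = 3 years.

3 years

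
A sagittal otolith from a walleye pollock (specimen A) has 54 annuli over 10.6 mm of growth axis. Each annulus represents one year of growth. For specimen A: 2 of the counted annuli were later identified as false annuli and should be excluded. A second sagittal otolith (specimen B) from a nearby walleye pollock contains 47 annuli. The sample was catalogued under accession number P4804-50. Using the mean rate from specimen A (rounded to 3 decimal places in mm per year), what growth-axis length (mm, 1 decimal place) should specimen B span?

Specimen A: true annulus count = 54 − 2 = 52.
A: Extension rate ≈ 10.6 / 52 = 0.204 mm/yr.
B's length ≈ 0.204 × 47 = 9.6 mm.

9.6 mm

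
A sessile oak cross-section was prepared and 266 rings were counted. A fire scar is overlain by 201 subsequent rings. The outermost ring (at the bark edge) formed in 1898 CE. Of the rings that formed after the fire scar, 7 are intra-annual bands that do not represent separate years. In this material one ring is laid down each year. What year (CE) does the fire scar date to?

1704 CE

There are 201 rings younger than the fire scar.
Excluding 7 false rings: 201 − 7 = 194.
The ring at the bark edge is 1898 CE, so the fire scar dates to 1898 − 194 = 1704 CE.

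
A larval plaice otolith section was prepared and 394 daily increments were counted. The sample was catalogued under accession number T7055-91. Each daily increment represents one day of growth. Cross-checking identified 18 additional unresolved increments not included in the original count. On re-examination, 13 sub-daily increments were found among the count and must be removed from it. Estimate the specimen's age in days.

Correcting the raw count gives 394 − 13 + 18 = 399 true daily increments.
At one daily increment per day, that is 399 days.

399 days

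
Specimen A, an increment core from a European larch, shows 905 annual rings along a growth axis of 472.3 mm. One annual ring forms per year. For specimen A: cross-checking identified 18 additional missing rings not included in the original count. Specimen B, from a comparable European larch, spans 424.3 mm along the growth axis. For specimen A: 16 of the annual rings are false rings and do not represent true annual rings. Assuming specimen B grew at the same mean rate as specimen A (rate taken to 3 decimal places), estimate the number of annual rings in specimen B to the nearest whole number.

Specimen A: correcting the raw count gives 905 − 16 + 18 = 907 true annual rings.
A: Mean rate = 472.3 mm / 907 years ≈ 0.521 mm/yr.
B spans 424.3 / 0.521 = 814.40 years ≈ 814 annual rings.

814 annual rings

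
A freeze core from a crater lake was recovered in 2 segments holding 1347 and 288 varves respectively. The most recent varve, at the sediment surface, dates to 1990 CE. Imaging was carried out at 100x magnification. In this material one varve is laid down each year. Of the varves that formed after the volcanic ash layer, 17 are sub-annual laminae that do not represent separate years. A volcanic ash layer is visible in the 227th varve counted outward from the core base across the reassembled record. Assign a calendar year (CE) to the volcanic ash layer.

Total varves = 1347 + 288 = 1635.
1635 − 227 = 1408 varves lie beyond the volcanic ash layer toward the sediment surface.
Removing the 17 false varves leaves 1408 − 17 = 1391 true varves beyond the volcanic ash layer.
The varve at the sediment surface is 1990 CE, so the volcanic ash layer dates to 1990 − 1391 = 599 CE.

599 CE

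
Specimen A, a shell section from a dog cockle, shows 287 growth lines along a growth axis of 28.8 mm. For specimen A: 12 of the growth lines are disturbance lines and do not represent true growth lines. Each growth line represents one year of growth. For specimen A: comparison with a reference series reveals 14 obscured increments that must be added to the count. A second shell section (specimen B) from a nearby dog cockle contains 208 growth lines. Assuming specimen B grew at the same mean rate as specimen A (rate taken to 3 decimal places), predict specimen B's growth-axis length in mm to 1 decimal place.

Specimen A: true growth line count = 287 − 12 + 14 = 289.
A: Mean rate = 28.8 mm / 289 years ≈ 0.100 mm/yr.
Length of B = 0.100 × 208 = 20.8 mm.

20.8 mm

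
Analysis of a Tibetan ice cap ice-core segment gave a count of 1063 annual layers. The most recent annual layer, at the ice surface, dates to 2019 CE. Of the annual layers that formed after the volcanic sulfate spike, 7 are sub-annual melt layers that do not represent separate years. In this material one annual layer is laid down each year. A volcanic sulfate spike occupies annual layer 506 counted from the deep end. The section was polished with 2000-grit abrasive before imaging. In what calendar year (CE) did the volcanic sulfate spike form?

The volcanic sulfate spike sits at annual layer 506 from the deep end, so 1063 − 506 = 557 annual layers formed after it.
Removing the 7 false annual layers leaves 557 − 7 = 550 true annual layers beyond the volcanic sulfate spike.
2019 − 550 = 1469 CE.

1469 CE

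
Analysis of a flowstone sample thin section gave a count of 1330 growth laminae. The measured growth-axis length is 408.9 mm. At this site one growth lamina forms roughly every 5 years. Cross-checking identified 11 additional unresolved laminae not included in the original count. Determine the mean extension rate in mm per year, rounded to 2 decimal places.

After corrections the count is 1330 + 11 = 1341 growth laminae.
Multiplying by 5 years per growth lamina: 1341 × 5 = 6705 years.
408.9 mm over 6705 years gives 408.9 / 6705 ≈ 0.06 mm per year.

0.06 mm per year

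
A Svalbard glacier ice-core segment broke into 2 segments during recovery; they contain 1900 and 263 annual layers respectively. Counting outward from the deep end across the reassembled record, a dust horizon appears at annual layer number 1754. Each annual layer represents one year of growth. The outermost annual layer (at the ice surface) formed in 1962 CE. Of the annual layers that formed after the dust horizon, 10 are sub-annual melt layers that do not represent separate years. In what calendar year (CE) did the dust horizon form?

Total annual layers = 1900 + 263 = 2163.
2163 − 1754 = 409 annual layers lie beyond the dust horizon toward the ice surface.
409 − 10 false = 399 true annual layers after the dust horizon.
The annual layer at the ice surface is 1962 CE, so the dust horizon dates to 1962 − 399 = 1563 CE.

1563 CE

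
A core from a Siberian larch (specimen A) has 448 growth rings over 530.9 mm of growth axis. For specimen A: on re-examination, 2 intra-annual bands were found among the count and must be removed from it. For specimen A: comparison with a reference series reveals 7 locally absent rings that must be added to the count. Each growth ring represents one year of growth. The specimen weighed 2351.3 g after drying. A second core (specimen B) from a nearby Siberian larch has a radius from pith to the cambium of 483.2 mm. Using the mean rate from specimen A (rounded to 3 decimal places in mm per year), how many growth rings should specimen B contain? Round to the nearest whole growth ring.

412 growth rings

Specimen A: correcting the raw count gives 448 − 2 + 7 = 453 true growth rings.
A: Mean rate = 530.9 mm / 453 years ≈ 1.172 mm/yr.
For B, 483.2 / 1.172 = 412.29 years ≈ 412 growth rings.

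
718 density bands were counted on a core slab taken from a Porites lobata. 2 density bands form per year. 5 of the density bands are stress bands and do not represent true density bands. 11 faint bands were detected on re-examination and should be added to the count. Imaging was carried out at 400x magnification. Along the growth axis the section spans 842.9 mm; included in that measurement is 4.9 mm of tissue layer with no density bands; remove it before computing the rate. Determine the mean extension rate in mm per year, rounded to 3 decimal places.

2.315 mm per year

True density band count = 718 − 5 + 11 = 724.
With 2 density bands per year, 724 / 2 = 362 years.
Removing the 4.9 mm offcut leaves 842.9 − 4.9 = 838.0 mm.
838.0 mm over 362 years gives 838.0 / 362 ≈ 2.315 mm per year.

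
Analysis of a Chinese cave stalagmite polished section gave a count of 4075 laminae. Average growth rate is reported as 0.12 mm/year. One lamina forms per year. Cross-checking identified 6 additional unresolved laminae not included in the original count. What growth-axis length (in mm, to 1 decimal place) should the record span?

489.7 mm

True lamina count = 4075 + 6 = 4081.
Predicted length = 0.12 mm/year × 4081 years = 489.7 mm.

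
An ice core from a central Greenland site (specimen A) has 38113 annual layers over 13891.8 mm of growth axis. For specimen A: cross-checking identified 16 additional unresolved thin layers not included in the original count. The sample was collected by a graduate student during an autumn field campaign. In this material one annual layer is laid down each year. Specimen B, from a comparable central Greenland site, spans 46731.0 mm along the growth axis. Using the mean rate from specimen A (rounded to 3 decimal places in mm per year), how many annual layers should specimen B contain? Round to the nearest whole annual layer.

Specimen A: true annual layer count = 38113 + 16 = 38129.
A: 13891.8 mm over 38129 years gives 13891.8 / 38129 ≈ 0.364 mm/yr.
Specimen B: 46731.0 mm / 0.364 mm per year = 128381.87 years ≈ 128382 annual layers.

128382 annual layers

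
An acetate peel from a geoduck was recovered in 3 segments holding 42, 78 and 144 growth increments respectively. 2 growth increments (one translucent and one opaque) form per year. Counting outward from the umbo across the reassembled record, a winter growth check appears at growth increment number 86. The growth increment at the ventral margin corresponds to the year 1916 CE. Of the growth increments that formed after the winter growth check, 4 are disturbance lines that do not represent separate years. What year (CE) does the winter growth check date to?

Total growth increments = 42 + 78 + 144 = 264.
The winter growth check sits at growth increment 86 from the umbo, so 264 − 86 = 178 growth increments formed after it.
178 − 4 false = 174 true growth increments after the winter growth check.
With 2 growth increments per year, 174 / 2 = 87 years.
Counting back 87 years from 1916 CE places the winter growth check in 1916 − 87 = 1829 CE.

1829 CE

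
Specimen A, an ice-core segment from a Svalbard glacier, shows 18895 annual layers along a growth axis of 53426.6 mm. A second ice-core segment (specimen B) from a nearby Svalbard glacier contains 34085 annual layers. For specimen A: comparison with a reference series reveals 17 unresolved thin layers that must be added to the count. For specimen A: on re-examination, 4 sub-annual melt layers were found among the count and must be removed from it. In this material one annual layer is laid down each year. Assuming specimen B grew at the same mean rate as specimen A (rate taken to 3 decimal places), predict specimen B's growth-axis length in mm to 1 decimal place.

Specimen A: adjusted count: 18895 − 4 + 17 = 18908 annual layers.
A: Extension rate ≈ 53426.6 / 18908 = 2.826 mm/yr.
For B, 2.826 mm/year × 34085 years = 96324.2 mm.

96324.2 mm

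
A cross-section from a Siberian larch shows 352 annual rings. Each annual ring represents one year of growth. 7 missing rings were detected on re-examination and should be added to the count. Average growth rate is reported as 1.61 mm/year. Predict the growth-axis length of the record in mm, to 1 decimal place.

Correcting the raw count gives 352 + 7 = 359 true annual rings.
Predicted length = 1.61 mm/year × 359 years = 578.0 mm.

578.0 mm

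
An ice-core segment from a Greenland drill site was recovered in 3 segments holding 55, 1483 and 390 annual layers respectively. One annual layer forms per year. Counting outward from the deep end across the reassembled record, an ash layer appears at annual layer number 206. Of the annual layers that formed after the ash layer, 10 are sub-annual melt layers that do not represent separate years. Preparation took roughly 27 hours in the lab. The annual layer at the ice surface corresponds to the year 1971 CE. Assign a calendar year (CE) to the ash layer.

259 CE

Total annual layers = 55 + 1483 + 390 = 1928.
Between annual layer 206 and the ice surface there are 1928 − 206 = 1722 annual layers.
Removing the 10 false annual layers leaves 1722 − 10 = 1712 true annual layers beyond the ash layer.
The annual layer at the ice surface is 1971 CE, so the ash layer dates to 1971 − 1712 = 259 CE.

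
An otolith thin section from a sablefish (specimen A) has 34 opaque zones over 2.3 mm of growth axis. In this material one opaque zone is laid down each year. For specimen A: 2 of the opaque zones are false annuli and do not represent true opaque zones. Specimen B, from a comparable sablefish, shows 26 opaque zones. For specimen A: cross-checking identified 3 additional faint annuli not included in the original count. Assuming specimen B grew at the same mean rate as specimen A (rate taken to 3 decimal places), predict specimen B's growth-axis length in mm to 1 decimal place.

1.7 mm

Specimen A: true opaque zone count = 34 − 2 + 3 = 35.
A: 2.3 mm over 35 years gives 2.3 / 35 ≈ 0.066 mm per year.
Length of B = 0.066 × 26 = 1.7 mm.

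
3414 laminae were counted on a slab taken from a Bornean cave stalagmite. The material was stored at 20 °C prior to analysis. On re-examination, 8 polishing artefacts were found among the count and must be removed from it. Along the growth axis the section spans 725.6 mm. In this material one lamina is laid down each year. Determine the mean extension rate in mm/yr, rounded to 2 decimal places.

After corrections the count is 3414 − 8 = 3406 laminae.
Mean rate = 725.6 mm / 3406 years ≈ 0.21 mm/yr.

0.21 mm/yr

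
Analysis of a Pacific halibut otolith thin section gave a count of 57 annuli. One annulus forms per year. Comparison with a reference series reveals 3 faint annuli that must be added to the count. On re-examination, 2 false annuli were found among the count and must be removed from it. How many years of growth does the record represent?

58 years

Adjusted count: 57 − 2 + 3 = 58 annuli.
One annulus per year makes the duration 58 years.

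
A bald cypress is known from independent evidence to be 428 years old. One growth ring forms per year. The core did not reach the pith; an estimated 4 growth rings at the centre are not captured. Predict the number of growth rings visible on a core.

424 growth rings

At one growth ring per year, 428 years correspond to 428 growth rings.
428 − 4 missed = 424 growth rings expected in the prepared section.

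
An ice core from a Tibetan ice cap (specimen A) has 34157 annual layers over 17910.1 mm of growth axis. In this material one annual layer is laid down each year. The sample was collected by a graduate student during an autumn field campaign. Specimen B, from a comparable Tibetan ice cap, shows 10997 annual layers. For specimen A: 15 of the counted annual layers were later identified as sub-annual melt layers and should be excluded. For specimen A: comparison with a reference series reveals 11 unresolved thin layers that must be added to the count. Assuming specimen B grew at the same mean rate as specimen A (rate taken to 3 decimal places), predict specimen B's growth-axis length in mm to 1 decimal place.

5762.4 mm

Specimen A: after corrections the count is 34157 − 15 + 11 = 34153 annual layers.
A: Mean rate = 17910.1 mm / 34153 years ≈ 0.524 mm/yr.
For B, 0.524 mm/year × 10997 years = 5762.4 mm.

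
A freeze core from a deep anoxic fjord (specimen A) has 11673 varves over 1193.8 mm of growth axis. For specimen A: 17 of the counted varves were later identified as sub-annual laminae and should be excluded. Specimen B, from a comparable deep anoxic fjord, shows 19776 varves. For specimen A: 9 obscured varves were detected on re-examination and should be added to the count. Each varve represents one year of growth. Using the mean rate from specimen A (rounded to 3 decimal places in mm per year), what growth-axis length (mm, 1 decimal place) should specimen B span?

Specimen A: correcting the raw count gives 11673 − 17 + 9 = 11665 true varves.
A: Mean rate = 1193.8 mm / 11665 years ≈ 0.102 mm per year.
B's length ≈ 0.102 × 19776 = 2017.2 mm.

2017.2 mm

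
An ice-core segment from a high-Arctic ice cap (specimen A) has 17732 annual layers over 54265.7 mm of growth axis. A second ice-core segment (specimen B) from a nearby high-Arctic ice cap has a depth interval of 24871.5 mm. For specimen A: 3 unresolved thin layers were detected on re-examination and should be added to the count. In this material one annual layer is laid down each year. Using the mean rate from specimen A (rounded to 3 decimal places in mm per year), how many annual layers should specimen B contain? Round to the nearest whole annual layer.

8128 annual layers

Specimen A: adjusted count: 17732 + 3 = 17735 annual layers.
A: Extension rate ≈ 54265.7 / 17735 = 3.060 mm/year.
For B, 24871.5 / 3.060 = 8127.94 years ≈ 8128 annual layers.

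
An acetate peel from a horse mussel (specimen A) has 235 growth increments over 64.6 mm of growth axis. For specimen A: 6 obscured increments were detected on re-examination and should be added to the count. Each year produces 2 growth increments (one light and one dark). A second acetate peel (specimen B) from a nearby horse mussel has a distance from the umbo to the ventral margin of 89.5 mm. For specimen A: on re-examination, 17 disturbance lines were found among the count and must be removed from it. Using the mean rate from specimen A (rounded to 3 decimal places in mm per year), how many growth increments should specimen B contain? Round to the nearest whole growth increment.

310 growth increments

Specimen A: true growth increment count = 235 − 17 + 6 = 224.
Specimen A: with 2 growth increments per year, 224 / 2 = 112 years.
A: Mean rate = 64.6 mm / 112 years ≈ 0.577 mm per year.
B spans 89.5 / 0.577 = 155.11 years; at 2 growth increments per year that is 155.11 × 2 ≈ 310 growth increments.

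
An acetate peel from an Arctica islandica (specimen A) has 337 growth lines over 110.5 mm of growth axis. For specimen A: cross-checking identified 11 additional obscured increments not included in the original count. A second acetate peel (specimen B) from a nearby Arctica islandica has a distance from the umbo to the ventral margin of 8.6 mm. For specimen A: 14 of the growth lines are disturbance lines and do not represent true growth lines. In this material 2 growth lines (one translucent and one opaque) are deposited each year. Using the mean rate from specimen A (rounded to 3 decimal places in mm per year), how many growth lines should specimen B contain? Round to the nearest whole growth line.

Specimen A: after corrections the count is 337 − 14 + 11 = 334 growth lines.
Specimen A: with 2 growth lines per year, 334 / 2 = 167 years.
A: Mean rate = 110.5 mm / 167 years ≈ 0.662 mm per year.
Specimen B: 8.6 mm / 0.662 mm per year = 12.99 years; at 2 growth lines per year that is 12.99 × 2 ≈ 26 growth lines.

26 growth lines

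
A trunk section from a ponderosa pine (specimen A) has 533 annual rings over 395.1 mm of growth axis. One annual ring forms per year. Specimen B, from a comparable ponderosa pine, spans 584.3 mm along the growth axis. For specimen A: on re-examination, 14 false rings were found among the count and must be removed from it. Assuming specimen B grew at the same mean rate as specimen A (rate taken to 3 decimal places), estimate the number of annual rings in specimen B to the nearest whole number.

Specimen A: correcting the raw count gives 533 − 14 = 519 true annual rings.
A: Extension rate ≈ 395.1 / 519 = 0.761 mm per year.
For B, 584.3 / 0.761 = 767.81 years ≈ 768 annual rings.

768 annual rings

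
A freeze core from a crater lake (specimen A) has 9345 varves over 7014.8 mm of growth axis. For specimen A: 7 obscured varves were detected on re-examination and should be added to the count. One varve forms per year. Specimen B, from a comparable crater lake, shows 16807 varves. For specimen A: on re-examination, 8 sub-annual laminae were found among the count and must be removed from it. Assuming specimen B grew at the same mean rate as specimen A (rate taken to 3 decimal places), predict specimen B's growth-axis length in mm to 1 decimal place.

Specimen A: after corrections the count is 9345 − 8 + 7 = 9344 varves.
A: Mean rate = 7014.8 mm / 9344 years ≈ 0.751 mm/year.
Length of B = 0.751 × 16807 = 12622.1 mm.

12622.1 mm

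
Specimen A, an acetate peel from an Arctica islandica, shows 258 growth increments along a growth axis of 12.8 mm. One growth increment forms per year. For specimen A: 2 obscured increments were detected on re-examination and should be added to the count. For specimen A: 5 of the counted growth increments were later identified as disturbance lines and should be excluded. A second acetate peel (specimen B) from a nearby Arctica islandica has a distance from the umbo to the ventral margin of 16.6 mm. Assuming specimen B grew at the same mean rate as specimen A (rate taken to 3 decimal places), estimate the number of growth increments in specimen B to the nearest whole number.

332 growth increments

Specimen A: true growth increment count = 258 − 5 + 2 = 255.
A: 12.8 mm over 255 years gives 12.8 / 255 ≈ 0.050 mm/year.
For B, 16.6 / 0.050 = 332.00 years ≈ 332 growth increments.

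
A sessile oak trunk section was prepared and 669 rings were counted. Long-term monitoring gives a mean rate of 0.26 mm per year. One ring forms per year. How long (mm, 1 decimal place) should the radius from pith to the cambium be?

173.9 mm

669 years of growth are recorded.
Predicted length = 0.26 mm/year × 669 years = 173.9 mm.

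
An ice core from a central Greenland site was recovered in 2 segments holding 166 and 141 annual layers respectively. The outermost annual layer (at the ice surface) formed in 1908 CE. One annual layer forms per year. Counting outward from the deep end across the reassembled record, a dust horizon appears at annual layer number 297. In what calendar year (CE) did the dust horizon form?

1898 CE

Total annual layers = 166 + 141 = 307.
The dust horizon sits at annual layer 297 from the deep end, so 307 − 297 = 10 annual layers formed after it.
The annual layer at the ice surface is 1908 CE, so the dust horizon dates to 1908 − 10 = 1898 CE.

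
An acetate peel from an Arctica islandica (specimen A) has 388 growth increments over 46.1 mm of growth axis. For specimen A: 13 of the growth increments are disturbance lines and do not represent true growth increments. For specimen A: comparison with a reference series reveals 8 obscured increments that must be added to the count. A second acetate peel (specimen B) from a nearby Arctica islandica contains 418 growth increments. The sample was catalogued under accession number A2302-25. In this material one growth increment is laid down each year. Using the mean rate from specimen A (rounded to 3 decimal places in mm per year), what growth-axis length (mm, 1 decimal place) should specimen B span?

Specimen A: true growth increment count = 388 − 13 + 8 = 383.
A: Mean rate = 46.1 mm / 383 years ≈ 0.120 mm/year.
Length of B = 0.120 × 418 = 50.2 mm.

50.2 mm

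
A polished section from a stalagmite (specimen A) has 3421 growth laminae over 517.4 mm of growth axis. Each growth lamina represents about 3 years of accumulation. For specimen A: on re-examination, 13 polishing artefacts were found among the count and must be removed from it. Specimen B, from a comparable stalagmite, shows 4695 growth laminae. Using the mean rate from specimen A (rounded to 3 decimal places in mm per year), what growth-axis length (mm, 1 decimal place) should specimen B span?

718.3 mm

Specimen A: true growth lamina count = 3421 − 13 = 3408.
Specimen A: at 3 years per growth lamina, 3408 × 3 = 10224 years.
A: 517.4 mm over 10224 years gives 517.4 / 10224 ≈ 0.051 mm/yr.
Specimen B: at 3 years per growth lamina, 4695 × 3 = 14085 years. Length of B = 0.051 × 14085 = 718.3 mm.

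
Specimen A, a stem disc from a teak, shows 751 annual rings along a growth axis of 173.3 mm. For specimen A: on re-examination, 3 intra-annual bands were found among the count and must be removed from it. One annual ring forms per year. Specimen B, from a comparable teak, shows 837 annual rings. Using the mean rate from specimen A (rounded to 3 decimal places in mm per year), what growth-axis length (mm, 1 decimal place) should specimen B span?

194.2 mm

Specimen A: after corrections the count is 751 − 3 = 748 annual rings.
A: 173.3 mm over 748 years gives 173.3 / 748 ≈ 0.232 mm/year.
Length of B = 0.232 × 837 = 194.2 mm.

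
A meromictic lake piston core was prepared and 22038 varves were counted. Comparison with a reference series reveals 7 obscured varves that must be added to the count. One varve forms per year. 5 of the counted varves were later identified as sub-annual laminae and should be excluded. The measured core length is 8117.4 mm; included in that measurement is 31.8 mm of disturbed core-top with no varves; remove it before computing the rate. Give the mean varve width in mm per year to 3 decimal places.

0.367 mm per year

True varve count = 22038 − 5 + 7 = 22040.
Net length = 8117.4 − 31.8 = 8085.6 mm.
8085.6 mm over 22040 years gives 8085.6 / 22040 ≈ 0.367 mm per year.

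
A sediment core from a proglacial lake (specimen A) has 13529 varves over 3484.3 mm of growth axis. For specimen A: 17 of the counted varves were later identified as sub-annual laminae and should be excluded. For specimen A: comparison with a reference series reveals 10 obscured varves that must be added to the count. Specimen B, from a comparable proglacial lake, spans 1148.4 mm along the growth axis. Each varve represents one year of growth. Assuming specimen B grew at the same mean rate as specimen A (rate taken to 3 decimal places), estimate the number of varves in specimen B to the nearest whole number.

Specimen A: correcting the raw count gives 13529 − 17 + 10 = 13522 true varves.
A: 3484.3 mm over 13522 years gives 3484.3 / 13522 ≈ 0.258 mm/year.
B spans 1148.4 / 0.258 = 4451.16 years ≈ 4451 varves.

4451 varves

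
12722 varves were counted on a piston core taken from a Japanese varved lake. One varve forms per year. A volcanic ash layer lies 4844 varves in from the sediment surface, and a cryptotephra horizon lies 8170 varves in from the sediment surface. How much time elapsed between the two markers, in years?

The two markers are separated by 8170 − 4844 = 3326 varves.
At one varve per year, 3326 years elapsed between them.

3326 years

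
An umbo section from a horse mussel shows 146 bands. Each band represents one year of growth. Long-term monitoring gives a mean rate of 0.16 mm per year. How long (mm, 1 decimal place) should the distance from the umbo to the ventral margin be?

146 years of growth are recorded.
Predicted length = 0.16 mm/year × 146 years = 23.4 mm.

23.4 mm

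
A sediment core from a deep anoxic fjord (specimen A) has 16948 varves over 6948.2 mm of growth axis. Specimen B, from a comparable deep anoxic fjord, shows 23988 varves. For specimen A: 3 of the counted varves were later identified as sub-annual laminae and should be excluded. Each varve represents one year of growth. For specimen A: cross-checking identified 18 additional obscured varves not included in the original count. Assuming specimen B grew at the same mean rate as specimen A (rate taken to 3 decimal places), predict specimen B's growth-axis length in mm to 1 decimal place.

Specimen A: after corrections the count is 16948 − 3 + 18 = 16963 varves.
A: Extension rate ≈ 6948.2 / 16963 = 0.410 mm/year.
B's length ≈ 0.410 × 23988 = 9835.1 mm.

9835.1 mm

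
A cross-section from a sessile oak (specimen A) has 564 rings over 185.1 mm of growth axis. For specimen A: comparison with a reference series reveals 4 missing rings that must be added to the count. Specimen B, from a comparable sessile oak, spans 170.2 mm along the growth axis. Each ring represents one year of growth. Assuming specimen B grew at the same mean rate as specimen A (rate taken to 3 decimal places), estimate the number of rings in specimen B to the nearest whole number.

522 rings

Specimen A: adjusted count: 564 + 4 = 568 rings.
A: Extension rate ≈ 185.1 / 568 = 0.326 mm/year.
For B, 170.2 / 0.326 = 522.09 years ≈ 522 rings.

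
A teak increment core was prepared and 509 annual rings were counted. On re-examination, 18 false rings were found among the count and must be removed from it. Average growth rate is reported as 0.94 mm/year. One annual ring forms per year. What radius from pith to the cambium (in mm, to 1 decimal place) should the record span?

Adjusted count: 509 − 18 = 491 annual rings.
Predicted length = 0.94 mm/year × 491 years = 461.5 mm.

461.5 mm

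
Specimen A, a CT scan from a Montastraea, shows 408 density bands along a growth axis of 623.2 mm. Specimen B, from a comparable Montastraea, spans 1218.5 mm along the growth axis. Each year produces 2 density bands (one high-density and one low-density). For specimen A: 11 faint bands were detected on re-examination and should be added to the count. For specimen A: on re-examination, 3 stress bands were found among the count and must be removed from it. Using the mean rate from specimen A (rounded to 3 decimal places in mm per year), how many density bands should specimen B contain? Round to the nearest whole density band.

Specimen A: correcting the raw count gives 408 − 3 + 11 = 416 true density bands.
Specimen A: with 2 density bands per year, 416 / 2 = 208 years.
A: Mean rate = 623.2 mm / 208 years ≈ 2.996 mm/year.
For B, 1218.5 / 2.996 = 406.71 years; at 2 density bands per year that is 406.71 × 2 ≈ 813 density bands.

813 density bands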